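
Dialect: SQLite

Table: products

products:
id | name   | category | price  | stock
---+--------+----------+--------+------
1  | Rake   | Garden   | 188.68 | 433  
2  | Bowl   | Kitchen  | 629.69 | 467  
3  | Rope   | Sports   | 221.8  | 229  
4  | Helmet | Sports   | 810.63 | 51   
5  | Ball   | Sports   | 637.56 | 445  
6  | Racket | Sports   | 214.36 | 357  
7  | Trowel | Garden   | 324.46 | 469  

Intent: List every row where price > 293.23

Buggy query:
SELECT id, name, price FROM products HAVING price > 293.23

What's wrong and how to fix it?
Bug: HAVING filters the output of aggregation, but this query has no GROUP BY and no aggregate functions, so SQLite rejects it (HAVING clause on a non-aggregate query); the condition here is per row

Fix: Replace HAVING with WHERE since the condition applies to individual rows

Corrected query:
SELECT id, name, price FROM products WHERE price > 293.23

Result:
id | name   | price 
---+--------+-------
2  | Bowl   | 629.69
4  | Helmet | 810.63
5  | Ball   | 637.56
7  | Trowel | 324.46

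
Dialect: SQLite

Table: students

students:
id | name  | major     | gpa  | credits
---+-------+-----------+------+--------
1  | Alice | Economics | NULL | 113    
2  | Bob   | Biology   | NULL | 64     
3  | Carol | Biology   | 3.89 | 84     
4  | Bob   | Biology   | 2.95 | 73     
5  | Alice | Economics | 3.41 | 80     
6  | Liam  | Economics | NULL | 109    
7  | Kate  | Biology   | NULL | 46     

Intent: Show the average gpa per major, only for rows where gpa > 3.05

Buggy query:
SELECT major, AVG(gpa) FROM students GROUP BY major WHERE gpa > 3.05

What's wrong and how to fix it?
Bug: Row-level WHERE must come before GROUP BY in the clause order

Fix: Place WHERE between FROM and GROUP BY

Corrected query:
SELECT major, AVG(gpa) FROM students WHERE gpa > 3.05 GROUP BY major

Result:
major     | AVG(gpa)
----------+---------
Biology   | 3.89    
Economics | 3.41    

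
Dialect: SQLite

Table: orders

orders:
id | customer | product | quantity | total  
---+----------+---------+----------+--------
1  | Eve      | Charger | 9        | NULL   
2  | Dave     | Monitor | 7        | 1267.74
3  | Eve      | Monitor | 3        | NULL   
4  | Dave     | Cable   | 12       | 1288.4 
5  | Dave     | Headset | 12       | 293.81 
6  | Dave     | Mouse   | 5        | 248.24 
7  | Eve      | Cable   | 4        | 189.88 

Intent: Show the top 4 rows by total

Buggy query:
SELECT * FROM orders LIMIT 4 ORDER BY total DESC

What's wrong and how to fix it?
Bug: LIMIT must come after ORDER BY

Fix: Sort with ORDER BY, then apply LIMIT

Corrected query:
SELECT * FROM orders ORDER BY total DESC LIMIT 4

Result:
id | customer | product | quantity | total  
---+----------+---------+----------+--------
4  | Dave     | Cable   | 12       | 1288.4 
2  | Dave     | Monitor | 7        | 1267.74
5  | Dave     | Headset | 12       | 293.81 
6  | Dave     | Mouse   | 5        | 248.24 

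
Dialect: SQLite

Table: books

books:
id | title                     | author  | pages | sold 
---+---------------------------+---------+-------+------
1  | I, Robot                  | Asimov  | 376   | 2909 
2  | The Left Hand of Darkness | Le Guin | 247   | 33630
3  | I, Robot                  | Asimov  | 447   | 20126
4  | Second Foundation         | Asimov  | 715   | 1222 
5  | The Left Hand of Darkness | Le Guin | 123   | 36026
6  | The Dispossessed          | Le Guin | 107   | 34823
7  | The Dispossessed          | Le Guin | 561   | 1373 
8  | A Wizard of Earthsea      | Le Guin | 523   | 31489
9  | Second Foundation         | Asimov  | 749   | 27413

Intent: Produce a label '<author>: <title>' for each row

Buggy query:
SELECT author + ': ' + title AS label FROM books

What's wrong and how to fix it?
Bug: '+' is numeric addition; on text columns SQLite converts them to 0 instead of concatenating

Fix: Use the || operator for string concatenation

Corrected query:
SELECT author || ': ' || title AS label FROM books

Result:
label                             
----------------------------------
Asimov: I, Robot                  
Le Guin: The Left Hand of Darkness
Asimov: I, Robot                  
Asimov: Second Foundation         
Le Guin: The Left Hand of Darkness
Le Guin: The Dispossessed         
Le Guin: The Dispossessed         
Le Guin: A Wizard of Earthsea     
Asimov: Second Foundation         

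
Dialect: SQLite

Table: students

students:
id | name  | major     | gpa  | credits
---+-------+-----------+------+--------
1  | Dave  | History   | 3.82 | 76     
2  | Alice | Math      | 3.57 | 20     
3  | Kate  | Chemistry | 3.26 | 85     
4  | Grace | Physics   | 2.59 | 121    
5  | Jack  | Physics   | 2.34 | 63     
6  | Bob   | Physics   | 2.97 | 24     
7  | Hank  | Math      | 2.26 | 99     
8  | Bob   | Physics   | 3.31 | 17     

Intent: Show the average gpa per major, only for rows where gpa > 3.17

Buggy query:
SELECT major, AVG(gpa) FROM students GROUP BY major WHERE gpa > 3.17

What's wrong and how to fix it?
Bug: WHERE cannot follow GROUP BY

Fix: Move the WHERE clause before GROUP BY

Corrected query:
SELECT major, AVG(gpa) FROM students WHERE gpa > 3.17 GROUP BY major

Result:
major     | AVG(gpa)
----------+---------
Chemistry | 3.26    
History   | 3.82    
Math      | 3.57    
Physics   | 3.31    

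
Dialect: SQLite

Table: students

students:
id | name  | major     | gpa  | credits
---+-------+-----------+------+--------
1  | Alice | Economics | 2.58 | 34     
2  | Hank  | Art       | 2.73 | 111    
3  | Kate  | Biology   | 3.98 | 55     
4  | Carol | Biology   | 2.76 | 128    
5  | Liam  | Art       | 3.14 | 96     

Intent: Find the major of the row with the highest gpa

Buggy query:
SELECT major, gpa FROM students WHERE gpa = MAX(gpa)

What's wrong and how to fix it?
Bug: MAX(gpa) is an aggregate and cannot be used directly in WHERE

Fix: Use a subquery: WHERE gpa = (SELECT MAX(gpa) FROM students)

Corrected query:
SELECT major, gpa FROM students WHERE gpa = (SELECT MAX(gpa) FROM students)

Result:
major   | gpa 
--------+-----
Biology | 3.98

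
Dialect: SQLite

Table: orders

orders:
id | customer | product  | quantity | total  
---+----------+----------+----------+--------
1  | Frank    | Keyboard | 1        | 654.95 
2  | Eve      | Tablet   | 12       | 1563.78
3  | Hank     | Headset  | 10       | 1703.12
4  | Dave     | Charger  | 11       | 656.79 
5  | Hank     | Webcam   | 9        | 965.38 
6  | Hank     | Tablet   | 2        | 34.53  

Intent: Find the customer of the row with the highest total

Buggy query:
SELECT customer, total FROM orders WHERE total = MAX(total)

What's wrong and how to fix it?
Bug: WHERE is evaluated per row; an aggregate over the whole table isn't defined there

Fix: Use a subquery: WHERE total = (SELECT MAX(total) FROM orders)

Corrected query:
SELECT customer, total FROM orders WHERE total = (SELECT MAX(total) FROM orders)

Result:
customer | total  
---------+--------
Hank     | 1703.12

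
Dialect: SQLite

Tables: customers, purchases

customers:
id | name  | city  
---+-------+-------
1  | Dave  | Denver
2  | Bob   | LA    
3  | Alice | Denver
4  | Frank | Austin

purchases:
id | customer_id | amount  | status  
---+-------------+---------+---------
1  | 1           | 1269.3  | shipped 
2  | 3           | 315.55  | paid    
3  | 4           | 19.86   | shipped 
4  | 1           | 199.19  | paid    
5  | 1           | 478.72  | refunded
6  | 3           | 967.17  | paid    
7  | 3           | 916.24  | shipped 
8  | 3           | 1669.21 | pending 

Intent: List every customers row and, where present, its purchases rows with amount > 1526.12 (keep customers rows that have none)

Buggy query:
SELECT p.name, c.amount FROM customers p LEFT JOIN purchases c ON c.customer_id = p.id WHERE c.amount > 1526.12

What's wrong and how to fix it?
Bug: A WHERE condition on the right-hand table after LEFT JOIN drops unmatched parents

Fix: Move the right-table condition into the ON clause so unmatched parents are kept

Corrected query:
SELECT p.name, c.amount FROM customers p LEFT JOIN purchases c ON c.customer_id = p.id AND c.amount > 1526.12

Result:
name  | amount 
------+--------
Dave  | NULL   
Bob   | NULL   
Alice | 1669.21
Frank | NULL   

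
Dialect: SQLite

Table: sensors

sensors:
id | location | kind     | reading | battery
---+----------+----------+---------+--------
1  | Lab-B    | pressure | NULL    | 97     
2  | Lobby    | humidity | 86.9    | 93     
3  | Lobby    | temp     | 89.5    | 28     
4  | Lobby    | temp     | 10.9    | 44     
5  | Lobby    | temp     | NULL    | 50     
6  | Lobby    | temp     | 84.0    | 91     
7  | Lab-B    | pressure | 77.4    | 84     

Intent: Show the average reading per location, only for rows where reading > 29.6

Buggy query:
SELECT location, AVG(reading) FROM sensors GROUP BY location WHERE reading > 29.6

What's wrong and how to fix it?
Bug: Row-level WHERE must come before GROUP BY in the clause order

Fix: Move the WHERE clause before GROUP BY

Corrected query:
SELECT location, AVG(reading) FROM sensors WHERE reading > 29.6 GROUP BY location

Result:
location | AVG(reading)
---------+-------------
Lab-B    | 77.4        
Lobby    | 86.8        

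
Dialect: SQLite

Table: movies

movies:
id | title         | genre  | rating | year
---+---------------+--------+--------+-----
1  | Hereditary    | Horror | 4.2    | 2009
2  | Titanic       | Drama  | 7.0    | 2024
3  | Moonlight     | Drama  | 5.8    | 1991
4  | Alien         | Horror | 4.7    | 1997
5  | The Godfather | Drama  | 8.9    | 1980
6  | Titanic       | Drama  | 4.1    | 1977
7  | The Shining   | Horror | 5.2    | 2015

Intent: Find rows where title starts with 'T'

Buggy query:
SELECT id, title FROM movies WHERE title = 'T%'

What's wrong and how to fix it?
Bug: '=' compares the literal string including the % character; pattern matching needs LIKE

Fix: Use LIKE for wildcard pattern matching

Corrected query:
SELECT id, title FROM movies WHERE title LIKE 'T%'

Result:
id | title        
---+--------------
2  | Titanic      
5  | The Godfather
6  | Titanic      
7  | The Shining  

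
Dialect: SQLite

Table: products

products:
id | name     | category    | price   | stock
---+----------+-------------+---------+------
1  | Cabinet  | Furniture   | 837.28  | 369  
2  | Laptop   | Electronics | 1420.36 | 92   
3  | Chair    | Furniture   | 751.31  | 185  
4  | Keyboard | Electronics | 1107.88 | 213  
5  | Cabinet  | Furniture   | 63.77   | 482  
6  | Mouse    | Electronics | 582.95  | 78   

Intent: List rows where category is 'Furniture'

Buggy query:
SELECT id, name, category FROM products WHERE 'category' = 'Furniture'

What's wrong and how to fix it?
Bug: 'category' in single quotes is a string literal, not the column; the comparison is literal-vs-literal and never true

Fix: Reference the column as category without single quotes

Corrected query:
SELECT id, name, category FROM products WHERE category = 'Furniture'

Result:
id | name    | category 
---+---------+----------
1  | Cabinet | Furniture
3  | Chair   | Furniture
5  | Cabinet | Furniture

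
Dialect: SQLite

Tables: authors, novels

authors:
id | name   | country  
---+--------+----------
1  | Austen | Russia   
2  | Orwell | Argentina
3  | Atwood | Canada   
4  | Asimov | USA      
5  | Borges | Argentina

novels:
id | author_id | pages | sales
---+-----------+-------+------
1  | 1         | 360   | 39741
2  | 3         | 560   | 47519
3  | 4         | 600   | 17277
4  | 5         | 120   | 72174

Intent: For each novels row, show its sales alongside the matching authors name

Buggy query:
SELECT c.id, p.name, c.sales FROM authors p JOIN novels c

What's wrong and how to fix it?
Bug: Missing join condition: each novels row is matched to all authors rows instead of just its own

Fix: Add ON c.author_id = p.id to the JOIN

Corrected query:
SELECT c.id, p.name, c.sales FROM authors p JOIN novels c ON c.author_id = p.id

Result:
id | name   | sales
---+--------+------
1  | Austen | 39741
2  | Atwood | 47519
3  | Asimov | 17277
4  | Borges | 72174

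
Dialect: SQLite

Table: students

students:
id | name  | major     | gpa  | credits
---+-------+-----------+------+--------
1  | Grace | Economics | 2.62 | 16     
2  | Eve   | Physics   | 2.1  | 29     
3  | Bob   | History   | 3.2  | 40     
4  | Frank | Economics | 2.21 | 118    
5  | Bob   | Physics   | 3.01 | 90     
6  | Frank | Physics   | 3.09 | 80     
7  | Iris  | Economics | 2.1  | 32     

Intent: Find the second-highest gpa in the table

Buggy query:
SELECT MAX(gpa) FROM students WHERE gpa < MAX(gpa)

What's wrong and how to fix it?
Bug: MAX(gpa) on the right of the comparison is an aggregate-in-WHERE error

Fix: Put the inner MAX in a scalar subquery

Corrected query:
SELECT MAX(gpa) FROM students WHERE gpa < (SELECT MAX(gpa) FROM students)

Result:
MAX(gpa)
--------
3.09    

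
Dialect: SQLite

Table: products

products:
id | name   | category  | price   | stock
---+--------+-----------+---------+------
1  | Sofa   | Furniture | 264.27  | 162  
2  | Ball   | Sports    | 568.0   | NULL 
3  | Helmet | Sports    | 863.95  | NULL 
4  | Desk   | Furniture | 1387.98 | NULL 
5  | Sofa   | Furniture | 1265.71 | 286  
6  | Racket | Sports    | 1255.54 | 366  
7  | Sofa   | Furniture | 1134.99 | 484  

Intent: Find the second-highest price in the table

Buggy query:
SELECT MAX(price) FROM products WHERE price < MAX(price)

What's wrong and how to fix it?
Bug: MAX(price) on the right of the comparison is an aggregate-in-WHERE error

Fix: Compute the overall MAX in a subquery, then take MAX of rows below it

Corrected query:
SELECT MAX(price) FROM products WHERE price < (SELECT MAX(price) FROM products)

Result:
MAX(price)
----------
1265.71   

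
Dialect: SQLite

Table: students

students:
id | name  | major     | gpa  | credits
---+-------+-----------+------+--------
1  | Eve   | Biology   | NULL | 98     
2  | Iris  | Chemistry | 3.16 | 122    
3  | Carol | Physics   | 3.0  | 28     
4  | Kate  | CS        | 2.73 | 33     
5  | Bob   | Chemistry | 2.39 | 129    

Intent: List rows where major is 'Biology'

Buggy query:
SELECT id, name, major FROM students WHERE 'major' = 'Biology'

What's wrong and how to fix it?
Bug: 'major' in single quotes is a string literal, not the column; the comparison is literal-vs-literal and never true

Fix: Remove the quotes around the column name (or use double quotes for an identifier)

Corrected query:
SELECT id, name, major FROM students WHERE major = 'Biology'

Result:
id | name | major  
---+------+--------
1  | Eve  | Biology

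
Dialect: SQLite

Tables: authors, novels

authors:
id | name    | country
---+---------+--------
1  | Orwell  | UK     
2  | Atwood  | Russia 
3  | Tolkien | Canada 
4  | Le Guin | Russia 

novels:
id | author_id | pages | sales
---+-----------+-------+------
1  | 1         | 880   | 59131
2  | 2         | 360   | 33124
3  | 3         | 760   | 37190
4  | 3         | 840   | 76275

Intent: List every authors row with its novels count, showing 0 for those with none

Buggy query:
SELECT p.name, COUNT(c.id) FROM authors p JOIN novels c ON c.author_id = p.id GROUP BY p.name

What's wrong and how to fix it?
Bug: An inner join excludes parents with zero children

Fix: Switch to LEFT JOIN to retain unmatched parent rows

Corrected query:
SELECT p.name, COUNT(c.id) FROM authors p LEFT JOIN novels c ON c.author_id = p.id GROUP BY p.name

Result:
name    | COUNT(c.id)
--------+------------
Atwood  | 1          
Le Guin | 0          
Orwell  | 1          
Tolkien | 2          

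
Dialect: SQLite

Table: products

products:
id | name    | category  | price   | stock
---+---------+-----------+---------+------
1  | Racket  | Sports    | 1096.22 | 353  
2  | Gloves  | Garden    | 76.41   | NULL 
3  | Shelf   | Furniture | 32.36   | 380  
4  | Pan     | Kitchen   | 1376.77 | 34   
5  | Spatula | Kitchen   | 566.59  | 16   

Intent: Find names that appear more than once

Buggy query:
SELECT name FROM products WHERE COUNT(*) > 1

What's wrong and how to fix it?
Bug: COUNT(*) is an aggregate and cannot be used in WHERE

Fix: Group first, then use HAVING for the count condition

Corrected query:
SELECT name FROM products GROUP BY name HAVING COUNT(*) > 1

Result:
(no rows)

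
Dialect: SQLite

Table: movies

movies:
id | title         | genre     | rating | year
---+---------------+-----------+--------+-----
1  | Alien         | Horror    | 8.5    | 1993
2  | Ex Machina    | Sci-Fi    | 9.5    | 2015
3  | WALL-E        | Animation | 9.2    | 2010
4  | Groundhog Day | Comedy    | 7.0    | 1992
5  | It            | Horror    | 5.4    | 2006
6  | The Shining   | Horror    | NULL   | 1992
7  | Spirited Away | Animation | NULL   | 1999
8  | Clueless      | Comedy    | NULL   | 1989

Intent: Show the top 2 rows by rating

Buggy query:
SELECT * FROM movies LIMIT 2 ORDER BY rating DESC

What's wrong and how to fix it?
Bug: ORDER BY cannot follow LIMIT; LIMIT is the final clause

Fix: Swap the clauses: ORDER BY first, then LIMIT

Corrected query:
SELECT * FROM movies ORDER BY rating DESC LIMIT 2

Result:
id | title      | genre     | rating | year
---+------------+-----------+--------+-----
2  | Ex Machina | Sci-Fi    | 9.5    | 2015
3  | WALL-E     | Animation | 9.2    | 2010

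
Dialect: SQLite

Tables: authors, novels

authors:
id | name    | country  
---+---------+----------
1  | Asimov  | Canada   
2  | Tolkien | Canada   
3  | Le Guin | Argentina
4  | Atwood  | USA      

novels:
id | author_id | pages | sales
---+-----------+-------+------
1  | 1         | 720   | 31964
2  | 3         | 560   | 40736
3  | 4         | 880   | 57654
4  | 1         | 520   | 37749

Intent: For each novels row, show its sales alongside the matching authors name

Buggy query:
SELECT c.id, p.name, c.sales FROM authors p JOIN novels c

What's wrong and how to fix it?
Bug: Missing join condition: each novels row is matched to all authors rows instead of just its own

Fix: Add ON c.author_id = p.id to the JOIN

Corrected query:
SELECT c.id, p.name, c.sales FROM authors p JOIN novels c ON c.author_id = p.id

Result:
id | name    | sales
---+---------+------
1  | Asimov  | 31964
2  | Le Guin | 40736
3  | Atwood  | 57654
4  | Asimov  | 37749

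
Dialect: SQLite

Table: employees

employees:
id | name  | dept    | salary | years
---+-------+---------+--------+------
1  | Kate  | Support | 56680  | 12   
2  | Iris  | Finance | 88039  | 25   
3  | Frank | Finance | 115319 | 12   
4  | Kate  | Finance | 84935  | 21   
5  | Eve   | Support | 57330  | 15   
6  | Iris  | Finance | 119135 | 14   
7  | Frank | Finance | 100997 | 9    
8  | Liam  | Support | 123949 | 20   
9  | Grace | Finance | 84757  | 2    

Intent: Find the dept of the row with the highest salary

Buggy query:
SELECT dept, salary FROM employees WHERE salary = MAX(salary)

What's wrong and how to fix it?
Bug: MAX(salary) is an aggregate and cannot be used directly in WHERE

Fix: Wrap MAX in a scalar subquery so WHERE compares against a single value

Corrected query:
SELECT dept, salary FROM employees WHERE salary = (SELECT MAX(salary) FROM employees)

Result:
dept    | salary
--------+-------
Support | 123949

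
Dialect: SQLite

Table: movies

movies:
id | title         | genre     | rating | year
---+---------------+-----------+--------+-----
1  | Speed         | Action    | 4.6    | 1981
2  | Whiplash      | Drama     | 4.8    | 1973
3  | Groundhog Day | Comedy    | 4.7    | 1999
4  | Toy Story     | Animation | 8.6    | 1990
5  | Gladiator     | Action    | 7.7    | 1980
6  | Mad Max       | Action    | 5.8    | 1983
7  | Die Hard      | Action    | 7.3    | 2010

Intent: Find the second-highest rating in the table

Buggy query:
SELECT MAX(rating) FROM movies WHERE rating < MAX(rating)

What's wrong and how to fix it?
Bug: MAX(rating) on the right of the comparison is an aggregate-in-WHERE error

Fix: Put the inner MAX in a scalar subquery

Corrected query:
SELECT MAX(rating) FROM movies WHERE rating < (SELECT MAX(rating) FROM movies)

Result:
MAX(rating)
-----------
7.7        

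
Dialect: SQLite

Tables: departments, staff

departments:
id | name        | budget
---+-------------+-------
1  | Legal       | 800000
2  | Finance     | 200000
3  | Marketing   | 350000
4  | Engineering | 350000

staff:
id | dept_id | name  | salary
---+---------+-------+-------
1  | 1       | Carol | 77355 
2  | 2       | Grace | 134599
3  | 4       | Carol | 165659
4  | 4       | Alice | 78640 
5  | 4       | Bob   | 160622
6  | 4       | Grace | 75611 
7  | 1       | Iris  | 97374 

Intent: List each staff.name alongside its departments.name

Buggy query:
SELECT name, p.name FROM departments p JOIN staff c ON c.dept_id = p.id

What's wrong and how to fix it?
Bug: 'name' exists in both joined tables, so the database can't tell which one is meant

Fix: Qualify the column with its table alias (c.name)

Corrected query:
SELECT c.name, p.name FROM departments p JOIN staff c ON c.dept_id = p.id

Result:
name  | name       
------+------------
Carol | Legal      
Grace | Finance    
Carol | Engineering
Alice | Engineering
Bob   | Engineering
Grace | Engineering
Iris  | Legal      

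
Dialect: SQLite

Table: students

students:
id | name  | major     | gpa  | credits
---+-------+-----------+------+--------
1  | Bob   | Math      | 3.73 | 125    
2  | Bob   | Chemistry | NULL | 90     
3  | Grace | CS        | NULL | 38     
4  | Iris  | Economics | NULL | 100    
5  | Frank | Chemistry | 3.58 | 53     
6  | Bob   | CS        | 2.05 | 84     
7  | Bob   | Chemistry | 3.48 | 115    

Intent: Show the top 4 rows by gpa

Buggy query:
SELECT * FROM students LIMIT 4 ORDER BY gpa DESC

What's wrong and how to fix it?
Bug: LIMIT must come after ORDER BY

Fix: Swap the clauses: ORDER BY first, then LIMIT

Corrected query:
SELECT * FROM students ORDER BY gpa DESC LIMIT 4

Result:
id | name  | major     | gpa  | credits
---+-------+-----------+------+--------
1  | Bob   | Math      | 3.73 | 125    
5  | Frank | Chemistry | 3.58 | 53     
7  | Bob   | Chemistry | 3.48 | 115    
6  | Bob   | CS        | 2.05 | 84     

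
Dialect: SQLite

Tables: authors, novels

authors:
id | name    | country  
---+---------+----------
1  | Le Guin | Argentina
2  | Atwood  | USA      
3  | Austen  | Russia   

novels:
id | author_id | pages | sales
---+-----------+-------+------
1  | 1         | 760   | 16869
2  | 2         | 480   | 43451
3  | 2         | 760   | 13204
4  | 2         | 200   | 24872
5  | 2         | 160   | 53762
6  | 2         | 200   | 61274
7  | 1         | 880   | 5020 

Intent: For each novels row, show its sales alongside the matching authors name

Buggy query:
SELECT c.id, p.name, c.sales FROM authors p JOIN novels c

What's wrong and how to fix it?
Bug: JOIN with no ON clause produces a cartesian product; every novels row pairs with every authors row

Fix: Specify the join condition linking the foreign key to the parent id

Corrected query:
SELECT c.id, p.name, c.sales FROM authors p JOIN novels c ON c.author_id = p.id

Result:
id | name    | sales
---+---------+------
1  | Le Guin | 16869
2  | Atwood  | 43451
3  | Atwood  | 13204
4  | Atwood  | 24872
5  | Atwood  | 53762
6  | Atwood  | 61274
7  | Le Guin | 5020 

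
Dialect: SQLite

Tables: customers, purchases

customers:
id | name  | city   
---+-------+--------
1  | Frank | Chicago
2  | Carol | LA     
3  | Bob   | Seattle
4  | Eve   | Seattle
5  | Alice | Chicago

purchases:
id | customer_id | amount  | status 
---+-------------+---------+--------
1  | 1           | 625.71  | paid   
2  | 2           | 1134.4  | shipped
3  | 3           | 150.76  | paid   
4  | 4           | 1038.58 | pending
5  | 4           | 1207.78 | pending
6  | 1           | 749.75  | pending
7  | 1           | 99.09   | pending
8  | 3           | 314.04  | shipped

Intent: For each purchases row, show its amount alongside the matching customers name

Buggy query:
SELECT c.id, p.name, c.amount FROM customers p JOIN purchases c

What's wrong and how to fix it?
Bug: JOIN with no ON clause produces a cartesian product; every purchases row pairs with every customers row

Fix: Add ON c.customer_id = p.id to the JOIN

Corrected query:
SELECT c.id, p.name, c.amount FROM customers p JOIN purchases c ON c.customer_id = p.id

Result:
id | name  | amount 
---+-------+--------
1  | Frank | 625.71 
2  | Carol | 1134.4 
3  | Bob   | 150.76 
4  | Eve   | 1038.58
5  | Eve   | 1207.78
6  | Frank | 749.75 
7  | Frank | 99.09  
8  | Bob   | 314.04 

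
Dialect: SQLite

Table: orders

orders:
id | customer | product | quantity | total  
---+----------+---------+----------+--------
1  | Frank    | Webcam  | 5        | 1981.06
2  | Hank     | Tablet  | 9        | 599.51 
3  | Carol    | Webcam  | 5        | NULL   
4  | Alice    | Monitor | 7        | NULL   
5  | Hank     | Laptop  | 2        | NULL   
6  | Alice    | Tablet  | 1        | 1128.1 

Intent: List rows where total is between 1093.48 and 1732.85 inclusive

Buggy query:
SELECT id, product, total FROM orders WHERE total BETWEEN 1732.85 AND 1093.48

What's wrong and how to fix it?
Bug: The bounds are reversed; BETWEEN a AND b requires a <= b to match anything

Fix: Write BETWEEN 1093.48 AND 1732.85

Corrected query:
SELECT id, product, total FROM orders WHERE total BETWEEN 1093.48 AND 1732.85

Result:
id | product | total 
---+---------+-------
6  | Tablet  | 1128.1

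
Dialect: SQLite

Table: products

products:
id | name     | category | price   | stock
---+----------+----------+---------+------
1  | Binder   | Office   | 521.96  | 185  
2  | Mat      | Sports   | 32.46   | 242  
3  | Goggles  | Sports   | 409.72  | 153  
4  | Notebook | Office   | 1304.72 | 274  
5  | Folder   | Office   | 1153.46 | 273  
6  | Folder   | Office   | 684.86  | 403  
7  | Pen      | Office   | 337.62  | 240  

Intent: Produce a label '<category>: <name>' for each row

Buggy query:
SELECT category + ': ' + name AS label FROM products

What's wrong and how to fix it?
Bug: SQLite uses || for string concatenation; + coerces text to numbers (yielding 0)

Fix: Replace + with || to concatenate text

Corrected query:
SELECT category || ': ' || name AS label FROM products

Result:
label           
----------------
Office: Binder  
Sports: Mat     
Sports: Goggles 
Office: Notebook
Office: Folder  
Office: Folder  
Office: Pen     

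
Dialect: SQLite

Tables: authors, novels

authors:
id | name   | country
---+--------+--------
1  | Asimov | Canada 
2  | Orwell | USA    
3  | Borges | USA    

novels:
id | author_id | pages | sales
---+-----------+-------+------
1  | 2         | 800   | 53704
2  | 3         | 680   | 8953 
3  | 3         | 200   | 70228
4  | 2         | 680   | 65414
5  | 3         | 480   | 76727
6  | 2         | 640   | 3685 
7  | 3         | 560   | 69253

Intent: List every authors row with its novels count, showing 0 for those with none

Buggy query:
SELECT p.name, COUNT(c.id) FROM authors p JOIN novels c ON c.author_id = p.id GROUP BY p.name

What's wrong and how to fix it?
Bug: INNER JOIN drops authors rows that have no matching novels rows

Fix: Switch to LEFT JOIN to retain unmatched parent rows

Corrected query:
SELECT p.name, COUNT(c.id) FROM authors p LEFT JOIN novels c ON c.author_id = p.id GROUP BY p.name

Result:
name   | COUNT(c.id)
-------+------------
Asimov | 0          
Borges | 4          
Orwell | 3          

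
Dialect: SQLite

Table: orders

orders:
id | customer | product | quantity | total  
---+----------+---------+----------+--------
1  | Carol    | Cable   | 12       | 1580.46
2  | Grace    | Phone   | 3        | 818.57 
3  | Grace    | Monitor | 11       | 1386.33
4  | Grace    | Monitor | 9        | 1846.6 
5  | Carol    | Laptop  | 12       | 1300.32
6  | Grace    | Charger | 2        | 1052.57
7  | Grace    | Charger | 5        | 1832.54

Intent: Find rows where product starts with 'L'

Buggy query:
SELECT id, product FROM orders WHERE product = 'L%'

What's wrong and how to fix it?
Bug: '=' compares the literal string including the % character; pattern matching needs LIKE

Fix: Replace '=' with LIKE so 'L%' is treated as a pattern

Corrected query:
SELECT id, product FROM orders WHERE product LIKE 'L%'

Result:
id | product
---+--------
5  | Laptop 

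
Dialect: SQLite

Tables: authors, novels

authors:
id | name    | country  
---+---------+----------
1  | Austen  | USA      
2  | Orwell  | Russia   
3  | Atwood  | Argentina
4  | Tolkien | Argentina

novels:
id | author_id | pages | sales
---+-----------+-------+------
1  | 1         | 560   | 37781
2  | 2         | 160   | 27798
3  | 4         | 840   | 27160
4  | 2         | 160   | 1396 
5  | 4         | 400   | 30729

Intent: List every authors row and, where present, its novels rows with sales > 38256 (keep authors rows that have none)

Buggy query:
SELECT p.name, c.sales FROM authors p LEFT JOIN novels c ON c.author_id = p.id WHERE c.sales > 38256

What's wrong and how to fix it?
Bug: A WHERE condition on the right-hand table after LEFT JOIN drops unmatched parents

Fix: Put 'c.sales > 38256' in the JOIN's ON clause instead of WHERE

Corrected query:
SELECT p.name, c.sales FROM authors p LEFT JOIN novels c ON c.author_id = p.id AND c.sales > 38256

Result:
name    | sales
--------+------
Austen  | NULL 
Orwell  | NULL 
Atwood  | NULL 
Tolkien | NULL 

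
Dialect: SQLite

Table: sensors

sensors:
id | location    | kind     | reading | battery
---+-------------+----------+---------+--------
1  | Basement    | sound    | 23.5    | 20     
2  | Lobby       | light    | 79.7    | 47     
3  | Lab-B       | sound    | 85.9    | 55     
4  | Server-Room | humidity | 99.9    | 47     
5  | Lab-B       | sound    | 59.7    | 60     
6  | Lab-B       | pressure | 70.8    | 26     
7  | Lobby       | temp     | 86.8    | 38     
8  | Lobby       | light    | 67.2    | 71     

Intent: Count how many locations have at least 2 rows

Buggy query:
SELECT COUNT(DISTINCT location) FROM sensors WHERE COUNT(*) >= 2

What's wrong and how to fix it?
Bug: WHERE filters individual rows, not groups, so a group-level COUNT is invalid there

Fix: Group first with HAVING COUNT(*) >= 2, then COUNT the resulting groups

Corrected query:
SELECT COUNT(*) FROM (SELECT location FROM sensors GROUP BY location HAVING COUNT(*) >= 2)

Result:
COUNT(*)
--------
2       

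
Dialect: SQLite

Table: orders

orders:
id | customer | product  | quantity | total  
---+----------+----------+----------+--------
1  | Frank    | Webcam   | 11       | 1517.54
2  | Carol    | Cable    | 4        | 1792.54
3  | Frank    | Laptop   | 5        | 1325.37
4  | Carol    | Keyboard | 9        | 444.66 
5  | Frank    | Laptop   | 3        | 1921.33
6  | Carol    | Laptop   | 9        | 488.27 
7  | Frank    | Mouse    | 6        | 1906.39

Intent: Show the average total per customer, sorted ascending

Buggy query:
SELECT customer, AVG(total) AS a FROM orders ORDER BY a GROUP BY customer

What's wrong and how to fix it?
Bug: GROUP BY must precede ORDER BY

Fix: Move ORDER BY to the end, after GROUP BY

Corrected query:
SELECT customer, AVG(total) AS a FROM orders GROUP BY customer ORDER BY a

Result:
customer | a        
---------+----------
Carol    | 908.49   
Frank    | 1667.6575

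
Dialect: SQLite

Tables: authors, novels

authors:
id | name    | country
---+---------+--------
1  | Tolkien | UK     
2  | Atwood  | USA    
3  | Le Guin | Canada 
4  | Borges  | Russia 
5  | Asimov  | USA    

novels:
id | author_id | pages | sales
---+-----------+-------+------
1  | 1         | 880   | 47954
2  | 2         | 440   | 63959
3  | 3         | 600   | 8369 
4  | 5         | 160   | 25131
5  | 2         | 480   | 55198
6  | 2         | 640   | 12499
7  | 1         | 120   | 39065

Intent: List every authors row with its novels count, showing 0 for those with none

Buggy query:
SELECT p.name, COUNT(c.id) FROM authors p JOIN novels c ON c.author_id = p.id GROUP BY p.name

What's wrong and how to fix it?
Bug: An inner join excludes parents with zero children

Fix: Use LEFT JOIN so parents without children still appear (COUNT(c.id) gives 0)

Corrected query:
SELECT p.name, COUNT(c.id) FROM authors p LEFT JOIN novels c ON c.author_id = p.id GROUP BY p.name

Result:
name    | COUNT(c.id)
--------+------------
Asimov  | 1          
Atwood  | 3          
Borges  | 0          
Le Guin | 1          
Tolkien | 2          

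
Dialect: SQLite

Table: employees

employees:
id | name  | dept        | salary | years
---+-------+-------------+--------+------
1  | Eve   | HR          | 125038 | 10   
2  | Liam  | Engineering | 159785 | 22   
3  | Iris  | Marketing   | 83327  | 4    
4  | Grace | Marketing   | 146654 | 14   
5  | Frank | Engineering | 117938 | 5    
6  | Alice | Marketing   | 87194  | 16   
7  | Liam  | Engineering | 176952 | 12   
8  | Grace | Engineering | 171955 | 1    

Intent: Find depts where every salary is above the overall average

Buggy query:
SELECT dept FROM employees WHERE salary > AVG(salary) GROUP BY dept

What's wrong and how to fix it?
Bug: WHERE evaluates per row before aggregation, so AVG() is unavailable

Fix: Compute the overall average in a scalar subquery and compare each group's MIN against it in HAVING

Corrected query:
SELECT dept FROM employees GROUP BY dept HAVING MIN(salary) > (SELECT AVG(salary) FROM employees)

Result:
(no rows)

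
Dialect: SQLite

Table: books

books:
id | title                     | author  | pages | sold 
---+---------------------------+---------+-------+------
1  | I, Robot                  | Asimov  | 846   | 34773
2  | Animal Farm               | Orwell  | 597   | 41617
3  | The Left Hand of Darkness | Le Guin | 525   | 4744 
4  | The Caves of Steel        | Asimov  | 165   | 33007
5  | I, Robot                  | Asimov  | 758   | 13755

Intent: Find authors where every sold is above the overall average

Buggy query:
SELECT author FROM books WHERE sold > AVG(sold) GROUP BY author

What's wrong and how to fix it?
Bug: WHERE evaluates per row before aggregation, so AVG() is unavailable

Fix: Compute the overall average in a scalar subquery and compare each group's MIN against it in HAVING

Corrected query:
SELECT author FROM books GROUP BY author HAVING MIN(sold) > (SELECT AVG(sold) FROM books)

Result:
author
------
Orwell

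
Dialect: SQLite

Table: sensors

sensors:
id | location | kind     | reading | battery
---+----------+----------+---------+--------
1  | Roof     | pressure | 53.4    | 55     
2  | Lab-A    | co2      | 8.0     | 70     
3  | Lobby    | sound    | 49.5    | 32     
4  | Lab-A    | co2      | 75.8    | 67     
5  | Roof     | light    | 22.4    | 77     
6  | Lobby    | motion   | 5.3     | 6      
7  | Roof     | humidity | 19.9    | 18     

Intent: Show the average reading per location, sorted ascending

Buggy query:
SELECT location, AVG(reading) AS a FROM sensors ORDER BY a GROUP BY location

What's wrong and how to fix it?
Bug: ORDER BY appears before GROUP BY; SQL clause order requires GROUP BY first

Fix: Move ORDER BY to the end, after GROUP BY

Corrected query:
SELECT location, AVG(reading) AS a FROM sensors GROUP BY location ORDER BY a

Result:
location | a   
---------+-----
Lobby    | 27.4
Roof     | 31.9
Lab-A    | 41.9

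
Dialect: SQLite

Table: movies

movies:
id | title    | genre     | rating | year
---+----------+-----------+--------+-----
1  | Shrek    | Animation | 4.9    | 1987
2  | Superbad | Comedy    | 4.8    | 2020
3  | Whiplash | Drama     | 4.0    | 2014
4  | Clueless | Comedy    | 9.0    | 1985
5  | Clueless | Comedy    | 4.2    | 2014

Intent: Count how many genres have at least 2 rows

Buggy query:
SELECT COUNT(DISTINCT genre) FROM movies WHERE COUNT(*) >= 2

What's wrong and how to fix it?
Bug: COUNT(*) cannot appear in WHERE; the per-group count doesn't exist yet

Fix: Use a subquery that GROUPs and filters with HAVING, then count its rows

Corrected query:
SELECT COUNT(*) FROM (SELECT genre FROM movies GROUP BY genre HAVING COUNT(*) >= 2)

Result:
COUNT(*)
--------
1       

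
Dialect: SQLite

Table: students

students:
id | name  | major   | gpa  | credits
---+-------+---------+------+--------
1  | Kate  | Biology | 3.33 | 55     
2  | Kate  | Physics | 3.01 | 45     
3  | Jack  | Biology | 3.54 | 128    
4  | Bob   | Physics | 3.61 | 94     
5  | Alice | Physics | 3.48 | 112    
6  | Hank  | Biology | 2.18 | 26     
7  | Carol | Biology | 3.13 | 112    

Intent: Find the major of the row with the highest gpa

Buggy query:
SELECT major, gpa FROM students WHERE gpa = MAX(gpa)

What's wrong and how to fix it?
Bug: MAX(gpa) is an aggregate and cannot be used directly in WHERE

Fix: Use a subquery: WHERE gpa = (SELECT MAX(gpa) FROM students)

Corrected query:
SELECT major, gpa FROM students WHERE gpa = (SELECT MAX(gpa) FROM students)

Result:
major   | gpa 
--------+-----
Physics | 3.61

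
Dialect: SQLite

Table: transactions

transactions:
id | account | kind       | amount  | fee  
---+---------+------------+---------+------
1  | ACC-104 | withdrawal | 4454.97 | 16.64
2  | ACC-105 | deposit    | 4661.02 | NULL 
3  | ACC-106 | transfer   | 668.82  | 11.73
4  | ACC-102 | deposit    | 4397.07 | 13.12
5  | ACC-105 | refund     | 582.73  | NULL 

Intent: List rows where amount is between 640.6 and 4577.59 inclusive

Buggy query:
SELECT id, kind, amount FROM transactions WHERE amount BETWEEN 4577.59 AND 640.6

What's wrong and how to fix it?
Bug: The bounds are reversed; BETWEEN a AND b requires a <= b to match anything

Fix: Write BETWEEN 640.6 AND 4577.59

Corrected query:
SELECT id, kind, amount FROM transactions WHERE amount BETWEEN 640.6 AND 4577.59

Result:
id | kind       | amount 
---+------------+--------
1  | withdrawal | 4454.97
3  | transfer   | 668.82 
4  | deposit    | 4397.07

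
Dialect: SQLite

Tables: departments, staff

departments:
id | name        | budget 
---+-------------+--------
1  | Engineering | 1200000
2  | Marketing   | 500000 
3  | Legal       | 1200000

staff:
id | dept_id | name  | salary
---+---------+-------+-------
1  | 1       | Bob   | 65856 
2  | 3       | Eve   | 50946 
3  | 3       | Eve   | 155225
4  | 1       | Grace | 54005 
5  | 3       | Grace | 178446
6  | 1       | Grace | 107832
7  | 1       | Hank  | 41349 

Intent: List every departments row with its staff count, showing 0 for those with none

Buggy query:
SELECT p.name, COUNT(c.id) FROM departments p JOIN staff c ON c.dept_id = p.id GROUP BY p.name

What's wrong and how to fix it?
Bug: INNER JOIN drops departments rows that have no matching staff rows

Fix: Use LEFT JOIN so parents without children still appear (COUNT(c.id) gives 0)

Corrected query:
SELECT p.name, COUNT(c.id) FROM departments p LEFT JOIN staff c ON c.dept_id = p.id GROUP BY p.name

Result:
name        | COUNT(c.id)
------------+------------
Engineering | 4          
Legal       | 3          
Marketing   | 0          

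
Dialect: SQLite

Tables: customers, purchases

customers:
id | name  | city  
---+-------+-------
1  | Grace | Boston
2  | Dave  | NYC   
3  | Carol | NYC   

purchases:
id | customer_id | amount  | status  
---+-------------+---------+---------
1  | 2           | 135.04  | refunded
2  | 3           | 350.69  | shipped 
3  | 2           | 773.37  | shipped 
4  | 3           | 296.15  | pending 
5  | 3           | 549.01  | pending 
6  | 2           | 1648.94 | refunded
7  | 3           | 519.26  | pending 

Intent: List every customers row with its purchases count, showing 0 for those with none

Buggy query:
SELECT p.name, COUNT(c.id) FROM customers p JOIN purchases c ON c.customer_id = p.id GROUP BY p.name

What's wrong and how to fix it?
Bug: INNER JOIN drops customers rows that have no matching purchases rows

Fix: Switch to LEFT JOIN to retain unmatched parent rows

Corrected query:
SELECT p.name, COUNT(c.id) FROM customers p LEFT JOIN purchases c ON c.customer_id = p.id GROUP BY p.name

Result:
name  | COUNT(c.id)
------+------------
Carol | 4          
Dave  | 3          
Grace | 0          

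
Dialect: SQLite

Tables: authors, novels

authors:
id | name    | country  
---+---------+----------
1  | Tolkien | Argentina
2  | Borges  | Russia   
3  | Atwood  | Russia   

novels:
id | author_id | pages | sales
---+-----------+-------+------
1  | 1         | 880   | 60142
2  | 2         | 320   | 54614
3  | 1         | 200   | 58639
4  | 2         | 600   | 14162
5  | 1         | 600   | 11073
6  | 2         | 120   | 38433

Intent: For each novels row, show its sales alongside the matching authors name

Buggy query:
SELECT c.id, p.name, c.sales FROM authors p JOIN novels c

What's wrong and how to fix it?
Bug: Missing join condition: each novels row is matched to all authors rows instead of just its own

Fix: Add ON c.author_id = p.id to the JOIN

Corrected query:
SELECT c.id, p.name, c.sales FROM authors p JOIN novels c ON c.author_id = p.id

Result:
id | name    | sales
---+---------+------
1  | Tolkien | 60142
2  | Borges  | 54614
3  | Tolkien | 58639
4  | Borges  | 14162
5  | Tolkien | 11073
6  | Borges  | 38433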